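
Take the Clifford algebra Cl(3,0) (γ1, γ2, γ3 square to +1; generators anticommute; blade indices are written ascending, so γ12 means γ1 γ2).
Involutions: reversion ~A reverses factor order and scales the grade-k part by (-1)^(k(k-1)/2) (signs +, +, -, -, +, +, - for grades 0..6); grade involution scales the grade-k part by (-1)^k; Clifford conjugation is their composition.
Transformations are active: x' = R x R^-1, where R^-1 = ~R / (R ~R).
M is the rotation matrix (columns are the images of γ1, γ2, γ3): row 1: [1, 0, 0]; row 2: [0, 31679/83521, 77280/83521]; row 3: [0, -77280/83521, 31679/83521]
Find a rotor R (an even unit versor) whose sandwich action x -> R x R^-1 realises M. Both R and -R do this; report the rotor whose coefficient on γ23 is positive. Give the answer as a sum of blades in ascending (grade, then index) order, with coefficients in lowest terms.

Method: write R = a + b12*γ12 + b13*γ13 + b23*γ23 with a^2 + b12^2 + b13^2 + b23^2 = 1 (so R^-1 = ~R). Expanding the columns R e_j ~R gives tr M = 4a^2 - 1 and, from the antisymmetric part, M21 - M12 = -4a*b12, M13 - M31 = 4a*b13, M32 - M23 = -4a*b23.
Here tr M = 146879/83521, so a^2 = (1 + tr M)/4 = 57600/83521 and a = ±240/289. Taking a = 240/289: M21 - M12 = 0, M13 - M31 = 0, M32 - M23 = -154560/83521, giving b12 = 0, b13 = 0, b23 = 161/289, i.e. R = 240/289 + 161/289*γ23.
Its γ23 coefficient is already positive.
Answer: 240/289 + 161/289*γ23. Key observation: the double cover Spin(3) -> SO(3) sends R and -R to the same matrix (trace 146879/83521 here), so the stated sign of the γ23 coefficient is what selects one sheet.


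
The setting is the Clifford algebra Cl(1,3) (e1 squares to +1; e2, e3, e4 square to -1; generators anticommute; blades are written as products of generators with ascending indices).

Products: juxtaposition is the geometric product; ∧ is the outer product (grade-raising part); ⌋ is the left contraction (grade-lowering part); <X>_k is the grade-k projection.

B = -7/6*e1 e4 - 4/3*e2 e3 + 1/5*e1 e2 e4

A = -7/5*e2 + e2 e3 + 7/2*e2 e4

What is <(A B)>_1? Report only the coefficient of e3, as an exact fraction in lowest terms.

step 1: 4/3 - 7/10*e1 - 28/15*e3 + 49/12*e1 e2 - 7/25*e1 e4 + 14/3*e3 e4 - 49/30*e1 e2 e4 + 1/5*e1 e3 e4 - 7/6*e1 e2 e3 e4
step 2: -7/10*e1 - 28/15*e3
Answer: -28/15


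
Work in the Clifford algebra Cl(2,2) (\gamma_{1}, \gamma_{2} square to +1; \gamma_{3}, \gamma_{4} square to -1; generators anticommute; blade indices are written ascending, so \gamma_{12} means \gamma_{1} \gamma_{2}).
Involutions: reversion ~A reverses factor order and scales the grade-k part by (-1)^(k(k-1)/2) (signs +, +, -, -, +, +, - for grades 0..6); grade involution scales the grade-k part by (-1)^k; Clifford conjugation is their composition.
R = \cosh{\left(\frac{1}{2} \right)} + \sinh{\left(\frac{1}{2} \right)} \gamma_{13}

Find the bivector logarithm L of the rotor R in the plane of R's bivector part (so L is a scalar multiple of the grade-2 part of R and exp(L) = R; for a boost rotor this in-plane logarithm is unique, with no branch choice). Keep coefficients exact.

The scalar part of R is \cosh{\left(\frac{1}{2} \right)}, giving the rapidity magnitude (cosh is even); the bivector part supplies orientation, its quotient by sinh of the rapidity is the plane, and L = rapidity * plane — unique in that plane, since flipping both signs leaves L unchanged.
Concretely: cosh(rapidity) = \cosh{\left(\frac{1}{2} \right)} gives rapidity = ±\frac{1}{2}, and since rapidity/sinh(rapidity) is even the sign is immaterial: L = (rapidity/sinh(rapidity)) * <R>_2 = (\frac{1}{2 \sinh{\left(\frac{1}{2} \right)}}) * <R>_2.
Answer: \frac{1}{2} \gamma_{13}


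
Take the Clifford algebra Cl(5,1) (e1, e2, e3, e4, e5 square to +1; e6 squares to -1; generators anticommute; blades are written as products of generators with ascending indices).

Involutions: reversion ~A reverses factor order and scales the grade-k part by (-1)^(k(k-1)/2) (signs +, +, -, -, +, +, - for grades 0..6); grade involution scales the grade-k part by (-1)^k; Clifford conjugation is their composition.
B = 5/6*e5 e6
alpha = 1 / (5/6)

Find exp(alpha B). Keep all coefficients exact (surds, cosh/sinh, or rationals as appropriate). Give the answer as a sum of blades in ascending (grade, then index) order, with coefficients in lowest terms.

B^2 = (5/6)^2*(e5 e6)^2 = 25/36*(+1) = 25/36 (a basis 2-blade squares to minus the product of its generators' squares).
B^2 = 25/36 — a positive square means the series sums to a boost: l = 5/6, alpha*l = 1, so exp(alpha B) = cosh(1) + (sinh(1)/(5/6))*B = cosh(1) + (6*sinh(1)/5)*B.
Answer: cosh(1) + sinh(1)*e5 e6


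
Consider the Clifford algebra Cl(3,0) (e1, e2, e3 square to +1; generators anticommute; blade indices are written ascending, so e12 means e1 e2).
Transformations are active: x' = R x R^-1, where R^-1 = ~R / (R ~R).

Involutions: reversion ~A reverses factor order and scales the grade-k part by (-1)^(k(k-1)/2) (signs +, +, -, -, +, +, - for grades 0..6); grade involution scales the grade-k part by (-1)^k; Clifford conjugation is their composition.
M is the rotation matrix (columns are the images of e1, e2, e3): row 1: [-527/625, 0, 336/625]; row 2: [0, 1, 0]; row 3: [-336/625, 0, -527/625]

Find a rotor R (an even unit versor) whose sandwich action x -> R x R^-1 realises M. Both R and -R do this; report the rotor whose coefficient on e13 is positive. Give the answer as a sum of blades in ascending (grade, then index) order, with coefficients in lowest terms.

Method: write R = a + b12*e12 + b13*e13 + b23*e23 with a^2 + b12^2 + b13^2 + b23^2 = 1 (so R^-1 = ~R). Expanding the columns R e_j ~R gives tr M = 4a^2 - 1 and, from the antisymmetric part, M21 - M12 = -4a*b12, M13 - M31 = 4a*b13, M32 - M23 = -4a*b23.
Here tr M = -429/625, so a^2 = (1 + tr M)/4 = 49/625 and a = ±7/25. Taking a = 7/25: M21 - M12 = 0, M13 - M31 = 672/625, M32 - M23 = 0, giving b12 = 0, b13 = 24/25, b23 = 0, i.e. R = 7/25 + 24/25*e13.
Its e13 coefficient is already positive.
Answer: 7/25 + 24/25*e13. Uniqueness: Spin(3) -> SO(3) maps R and -R to the same rotation of trace -429/625; fixing the sign of the e13 coefficient removes the ambiguity.


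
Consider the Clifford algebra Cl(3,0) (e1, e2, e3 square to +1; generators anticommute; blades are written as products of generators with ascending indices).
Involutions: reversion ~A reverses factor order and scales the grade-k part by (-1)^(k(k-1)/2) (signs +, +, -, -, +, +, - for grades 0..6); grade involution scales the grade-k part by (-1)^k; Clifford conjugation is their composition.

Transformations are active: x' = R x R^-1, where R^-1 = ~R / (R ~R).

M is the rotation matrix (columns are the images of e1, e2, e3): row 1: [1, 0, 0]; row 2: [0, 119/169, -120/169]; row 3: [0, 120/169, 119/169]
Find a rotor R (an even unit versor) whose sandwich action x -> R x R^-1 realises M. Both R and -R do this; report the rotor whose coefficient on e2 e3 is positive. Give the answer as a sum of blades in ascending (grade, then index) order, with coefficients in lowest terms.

Method: write R = a + b12*e1 e2 + b13*e1 e3 + b23*e2 e3 with a^2 + b12^2 + b13^2 + b23^2 = 1 (so R^-1 = ~R). Expanding the columns R e_j ~R gives tr M = 4a^2 - 1 and, from the antisymmetric part, M21 - M12 = -4a*b12, M13 - M31 = 4a*b13, M32 - M23 = -4a*b23.
Here tr M = 407/169, so a^2 = (1 + tr M)/4 = 144/169 and a = ±12/13. Taking a = 12/13: M21 - M12 = 0, M13 - M31 = 0, M32 - M23 = 240/169, giving b12 = 0, b13 = 0, b23 = -5/13, i.e. R = 12/13 - 5/13*e2 e3.
Its e2 e3 coefficient is negative, so report the other preimage -R.
Answer: -12/13 + 5/13*e2 e3. Uniqueness: Spin(3) -> SO(3) maps R and -R to the same rotation of trace 407/169; fixing the sign of the e2 e3 coefficient removes the ambiguity.


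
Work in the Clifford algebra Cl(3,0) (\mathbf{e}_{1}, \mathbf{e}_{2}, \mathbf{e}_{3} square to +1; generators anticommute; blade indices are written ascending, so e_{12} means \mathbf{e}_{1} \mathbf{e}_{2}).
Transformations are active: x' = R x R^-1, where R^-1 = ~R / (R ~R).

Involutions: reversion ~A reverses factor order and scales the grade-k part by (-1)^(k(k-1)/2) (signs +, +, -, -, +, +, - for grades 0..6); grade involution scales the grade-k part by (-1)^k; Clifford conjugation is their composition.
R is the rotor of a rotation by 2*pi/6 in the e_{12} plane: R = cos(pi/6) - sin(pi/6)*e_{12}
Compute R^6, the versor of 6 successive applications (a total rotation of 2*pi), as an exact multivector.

Half-angle bookkeeping: 6 applications in e_{12} add up to rotor phase 6*pi/6 = \pi, so R^6 = cos(\pi) - sin(\pi)*e_{12}.
cos(\pi) = -1 and sin(\pi) = 0, so R^6 = -1. The total rotation 2*pi is 1 full turn, so every vector returns to itself, yet the rotor is -1, on the OTHER sheet of the double cover (an odd number of 2*pi turns).
Answer: -1


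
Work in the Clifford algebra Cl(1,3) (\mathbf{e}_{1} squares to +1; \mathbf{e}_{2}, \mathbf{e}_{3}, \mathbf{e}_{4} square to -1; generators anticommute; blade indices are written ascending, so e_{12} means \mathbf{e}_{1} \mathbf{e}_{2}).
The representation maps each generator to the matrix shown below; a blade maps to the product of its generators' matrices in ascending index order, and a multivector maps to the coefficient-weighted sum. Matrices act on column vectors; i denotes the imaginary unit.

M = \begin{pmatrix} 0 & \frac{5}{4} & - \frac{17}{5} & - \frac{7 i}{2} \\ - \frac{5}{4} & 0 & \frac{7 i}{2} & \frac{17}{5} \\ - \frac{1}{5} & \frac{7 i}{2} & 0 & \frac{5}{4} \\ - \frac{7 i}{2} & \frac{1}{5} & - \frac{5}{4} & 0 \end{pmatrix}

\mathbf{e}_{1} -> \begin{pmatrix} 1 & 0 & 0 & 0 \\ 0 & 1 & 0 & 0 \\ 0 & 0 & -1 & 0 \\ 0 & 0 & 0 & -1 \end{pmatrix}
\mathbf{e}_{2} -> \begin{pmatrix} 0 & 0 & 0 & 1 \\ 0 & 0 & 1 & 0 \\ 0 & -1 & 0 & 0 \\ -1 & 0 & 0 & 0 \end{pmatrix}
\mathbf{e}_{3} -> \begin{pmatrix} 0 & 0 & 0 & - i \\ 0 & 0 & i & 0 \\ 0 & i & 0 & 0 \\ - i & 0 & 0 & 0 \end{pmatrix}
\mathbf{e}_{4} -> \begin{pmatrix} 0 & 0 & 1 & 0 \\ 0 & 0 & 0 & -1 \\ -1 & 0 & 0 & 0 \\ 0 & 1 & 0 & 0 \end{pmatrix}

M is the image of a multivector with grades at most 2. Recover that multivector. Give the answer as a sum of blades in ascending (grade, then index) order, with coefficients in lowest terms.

Method: the blade images are trace-orthogonal — tr(rho(e_A) rho(e_B)^-1) = 4 if A = B and 0 otherwise — and rho(e_A)^-1 = (e_A)^2 * rho(e_A) with (e_A)^2 = +1 or -1, so the coefficient of e_A in the preimage is (e_A)^2 * tr(M rho(e_A))/4.
Nonzero projections over blades of grade <= 2: e_{3}: (e_{3})^2 = -1, tr(M rho(e_{3})) = -14, coefficient \frac{7}{2}; e_{4}: (e_{4})^2 = -1, tr(M rho(e_{4})) = \frac{32}{5}, coefficient -\frac{8}{5}; e_{14}: (e_{14})^2 = +1, tr(M rho(e_{14})) = - \frac{36}{5}, coefficient -\frac{9}{5}; e_{24}: (e_{24})^2 = -1, tr(M rho(e_{24})) = -5, coefficient \frac{5}{4}. Every other blade of grade <= 2 projects to 0.
Answer: \frac{7}{2} e_{3} - \frac{8}{5} e_{4} - \frac{9}{5} e_{14} + \frac{5}{4} e_{24}


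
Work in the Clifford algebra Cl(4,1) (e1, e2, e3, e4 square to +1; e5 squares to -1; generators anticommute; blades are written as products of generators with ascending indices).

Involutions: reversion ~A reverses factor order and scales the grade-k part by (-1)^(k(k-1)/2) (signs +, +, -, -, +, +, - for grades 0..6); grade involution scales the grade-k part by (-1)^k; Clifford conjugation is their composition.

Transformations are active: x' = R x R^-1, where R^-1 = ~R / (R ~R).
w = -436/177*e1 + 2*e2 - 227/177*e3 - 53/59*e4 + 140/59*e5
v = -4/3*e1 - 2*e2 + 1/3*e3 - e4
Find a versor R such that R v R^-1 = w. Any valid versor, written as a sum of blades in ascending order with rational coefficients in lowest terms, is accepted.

Here q(v) = q(w) = 62/9; the classical choice R = v + w = -224/59*e1 - 56/59*e3 - 112/59*e4 + 140/59*e5 then realises v -> w under the sandwich.
Answer: -224/59*e1 - 56/59*e3 - 112/59*e4 + 140/59*e5


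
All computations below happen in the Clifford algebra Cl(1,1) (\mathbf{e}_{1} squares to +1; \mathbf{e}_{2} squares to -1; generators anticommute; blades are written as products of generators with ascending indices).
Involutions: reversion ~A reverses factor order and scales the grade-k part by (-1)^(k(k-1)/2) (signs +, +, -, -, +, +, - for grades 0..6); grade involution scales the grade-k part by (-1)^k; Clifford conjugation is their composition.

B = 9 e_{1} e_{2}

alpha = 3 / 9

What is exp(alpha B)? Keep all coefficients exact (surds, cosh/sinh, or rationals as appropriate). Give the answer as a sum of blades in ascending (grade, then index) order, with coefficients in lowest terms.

B^2 = (9)^2*(e_{1} e_{2})^2 = 81*(+1) = 81 (a basis 2-blade squares to minus the product of its generators' squares).
B^2 = 81 — B^2 > 0, so the exponential closes hyperbolically: l = 9, alpha*l = 3, so exp(alpha B) = cosh(3) + (sinh(3)/9)*B = \cosh{\left(3 \right)} + (\frac{\sinh{\left(3 \right)}}{9})*B.
Answer: \cosh{\left(3 \right)} + \sinh{\left(3 \right)} e_{1} e_{2}


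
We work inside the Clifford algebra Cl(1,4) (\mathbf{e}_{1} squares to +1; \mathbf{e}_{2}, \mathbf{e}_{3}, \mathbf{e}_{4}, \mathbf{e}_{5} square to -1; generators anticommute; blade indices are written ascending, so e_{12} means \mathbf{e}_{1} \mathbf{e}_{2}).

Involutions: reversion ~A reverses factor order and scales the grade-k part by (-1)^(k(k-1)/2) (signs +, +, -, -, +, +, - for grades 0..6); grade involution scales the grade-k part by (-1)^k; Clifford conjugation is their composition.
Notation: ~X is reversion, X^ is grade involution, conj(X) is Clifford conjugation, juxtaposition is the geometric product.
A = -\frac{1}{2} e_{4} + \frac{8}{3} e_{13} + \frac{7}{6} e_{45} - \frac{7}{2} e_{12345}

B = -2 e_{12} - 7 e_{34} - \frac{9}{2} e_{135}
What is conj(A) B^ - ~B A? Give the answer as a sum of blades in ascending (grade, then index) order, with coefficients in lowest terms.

first term: -\frac{7}{2} e_{3} - 12 e_{5} - \frac{56}{3} e_{14} + \frac{16}{3} e_{23} + \frac{63}{4} e_{24} + \frac{49}{6} e_{35} - e_{124} + \frac{49}{2} e_{125} + \frac{21}{4} e_{134} - 7 e_{345} + \frac{7}{3} e_{1245} + \frac{9}{4} e_{1345}
second term: \frac{7}{2} e_{3} + 12 e_{5} + \frac{56}{3} e_{14} - \frac{16}{3} e_{23} - \frac{63}{4} e_{24} - \frac{49}{6} e_{35} - e_{124} + \frac{49}{2} e_{125} + \frac{21}{4} e_{134} - 7 e_{345} + \frac{7}{3} e_{1245} + \frac{9}{4} e_{1345}
Answer: -7 e_{3} - 24 e_{5} - \frac{112}{3} e_{14} + \frac{32}{3} e_{23} + \frac{63}{2} e_{24} + \frac{49}{3} e_{35}


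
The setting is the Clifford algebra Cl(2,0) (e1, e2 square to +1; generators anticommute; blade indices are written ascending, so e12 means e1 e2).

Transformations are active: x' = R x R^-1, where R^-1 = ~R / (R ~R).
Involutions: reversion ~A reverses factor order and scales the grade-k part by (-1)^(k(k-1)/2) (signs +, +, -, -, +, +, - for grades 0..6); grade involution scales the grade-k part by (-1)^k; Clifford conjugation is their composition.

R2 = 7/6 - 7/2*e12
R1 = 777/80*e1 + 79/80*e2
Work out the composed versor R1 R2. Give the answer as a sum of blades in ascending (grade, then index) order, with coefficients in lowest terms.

Distribute over the terms of R1 (each basis-blade product reordered to ascending indices, repeated generators contracted through their squares):
(777/80*e1) R2 = 1813/160*e1 - 5439/160*e2
(79/80*e2) R2 = 553/160*e1 + 553/480*e2
Summing the partial products and collecting blades:
Answer: 1183/80*e1 - 3941/120*e2


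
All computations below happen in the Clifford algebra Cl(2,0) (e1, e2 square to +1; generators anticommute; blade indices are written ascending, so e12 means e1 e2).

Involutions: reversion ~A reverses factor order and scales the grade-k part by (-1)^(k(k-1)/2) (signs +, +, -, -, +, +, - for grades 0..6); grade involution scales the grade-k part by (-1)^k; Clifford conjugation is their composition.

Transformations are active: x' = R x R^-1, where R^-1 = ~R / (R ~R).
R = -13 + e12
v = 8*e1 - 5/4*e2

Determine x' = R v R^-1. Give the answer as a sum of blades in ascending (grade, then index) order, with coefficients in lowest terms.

~R = -13 - e12, and R ~R = 170, so R^-1 = ~R / (170).
R v = -421/4*e1 + 33/4*e2
Answer: 2753/340*e1 - 1/85*e2


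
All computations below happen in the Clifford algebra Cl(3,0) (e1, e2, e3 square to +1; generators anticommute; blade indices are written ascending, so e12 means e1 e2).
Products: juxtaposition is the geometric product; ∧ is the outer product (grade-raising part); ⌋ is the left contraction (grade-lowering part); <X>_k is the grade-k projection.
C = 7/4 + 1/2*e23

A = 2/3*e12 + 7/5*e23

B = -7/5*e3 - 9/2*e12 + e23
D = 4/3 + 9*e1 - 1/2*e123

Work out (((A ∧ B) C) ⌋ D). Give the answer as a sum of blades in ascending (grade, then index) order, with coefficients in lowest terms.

step 1: -14/15*e123
step 2: 7/15*e1 - 49/30*e123
step 3: 203/60 - 7/30*e23
Answer: 203/60 - 7/30*e23


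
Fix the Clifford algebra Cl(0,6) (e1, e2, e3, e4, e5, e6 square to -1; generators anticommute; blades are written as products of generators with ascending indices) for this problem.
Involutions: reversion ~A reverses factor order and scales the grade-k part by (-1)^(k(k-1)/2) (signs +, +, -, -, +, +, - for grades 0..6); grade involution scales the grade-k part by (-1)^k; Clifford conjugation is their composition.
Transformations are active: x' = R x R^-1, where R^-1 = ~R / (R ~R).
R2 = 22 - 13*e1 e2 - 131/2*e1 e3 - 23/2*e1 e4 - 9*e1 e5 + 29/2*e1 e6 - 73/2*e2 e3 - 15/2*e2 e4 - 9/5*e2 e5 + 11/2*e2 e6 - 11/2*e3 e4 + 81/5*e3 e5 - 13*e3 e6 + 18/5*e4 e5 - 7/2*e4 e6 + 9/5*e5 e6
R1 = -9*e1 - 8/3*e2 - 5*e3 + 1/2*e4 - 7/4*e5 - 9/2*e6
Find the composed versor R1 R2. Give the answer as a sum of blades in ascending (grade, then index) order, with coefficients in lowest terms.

Distribute over the terms of R1 (each basis-blade product reordered to ascending indices, repeated generators contracted through their squares):
(-9*e1) R2 = -198*e1 - 117*e2 - 1179/2*e3 - 207/2*e4 - 81*e5 + 261/2*e6 + 657/2*e1 e2 e3 + 135/2*e1 e2 e4 + 81/5*e1 e2 e5 - 99/2*e1 e2 e6 + 99/2*e1 e3 e4 - 729/5*e1 e3 e5 + 117*e1 e3 e6 - 162/5*e1 e4 e5 + 63/2*e1 e4 e6 - 81/5*e1 e5 e6
(-8/3*e2) R2 = 104/3*e1 - 176/3*e2 - 292/3*e3 - 20*e4 - 24/5*e5 + 44/3*e6 - 524/3*e1 e2 e3 - 92/3*e1 e2 e4 - 24*e1 e2 e5 + 116/3*e1 e2 e6 + 44/3*e2 e3 e4 - 216/5*e2 e3 e5 + 104/3*e2 e3 e6 - 48/5*e2 e4 e5 + 28/3*e2 e4 e6 - 24/5*e2 e5 e6
(-5*e3) R2 = 655/2*e1 + 365/2*e2 - 110*e3 - 55/2*e4 + 81*e5 - 65*e6 + 65*e1 e2 e3 - 115/2*e1 e3 e4 - 45*e1 e3 e5 + 145/2*e1 e3 e6 - 75/2*e2 e3 e4 - 9*e2 e3 e5 + 55/2*e2 e3 e6 - 18*e3 e4 e5 + 35/2*e3 e4 e6 - 9*e3 e5 e6
(1/2*e4) R2 = -23/4*e1 - 15/4*e2 - 11/4*e3 + 11*e4 - 9/5*e5 + 7/4*e6 - 13/2*e1 e2 e4 - 131/4*e1 e3 e4 + 9/2*e1 e4 e5 - 29/4*e1 e4 e6 - 73/4*e2 e3 e4 + 9/10*e2 e4 e5 - 11/4*e2 e4 e6 - 81/10*e3 e4 e5 + 13/2*e3 e4 e6 + 9/10*e4 e5 e6
(-7/4*e5) R2 = 63/4*e1 + 63/20*e2 - 567/20*e3 - 63/10*e4 - 77/2*e5 + 63/20*e6 + 91/4*e1 e2 e5 + 917/8*e1 e3 e5 + 161/8*e1 e4 e5 + 203/8*e1 e5 e6 + 511/8*e2 e3 e5 + 105/8*e2 e4 e5 + 77/8*e2 e5 e6 + 77/8*e3 e4 e5 - 91/4*e3 e5 e6 - 49/8*e4 e5 e6
(-9/2*e6) R2 = -261/4*e1 - 99/4*e2 + 117/2*e3 + 63/4*e4 - 81/10*e5 - 99*e6 + 117/2*e1 e2 e6 + 1179/4*e1 e3 e6 + 207/4*e1 e4 e6 + 81/2*e1 e5 e6 + 657/4*e2 e3 e6 + 135/4*e2 e4 e6 + 81/10*e2 e5 e6 + 99/4*e3 e4 e6 - 729/10*e3 e5 e6 - 81/5*e4 e5 e6
Summing the partial products and collecting blades:
Answer: 1307/12*e1 - 1111/60*e2 - 23083/30*e3 - 2611/20*e4 - 266/5*e5 - 209/15*e6 + 1313/6*e1 e2 e3 + 91/3*e1 e2 e4 + 299/20*e1 e2 e5 + 143/3*e1 e2 e6 - 163/4*e1 e3 e4 - 3047/40*e1 e3 e5 + 1937/4*e1 e3 e6 - 311/40*e1 e4 e5 + 76*e1 e4 e6 + 1987/40*e1 e5 e6 - 493/12*e2 e3 e4 + 467/40*e2 e3 e5 + 2717/12*e2 e3 e6 + 177/40*e2 e4 e5 + 121/3*e2 e4 e6 + 517/40*e2 e5 e6 - 659/40*e3 e4 e5 + 195/4*e3 e4 e6 - 2093/20*e3 e5 e6 - 857/40*e4 e5 e6


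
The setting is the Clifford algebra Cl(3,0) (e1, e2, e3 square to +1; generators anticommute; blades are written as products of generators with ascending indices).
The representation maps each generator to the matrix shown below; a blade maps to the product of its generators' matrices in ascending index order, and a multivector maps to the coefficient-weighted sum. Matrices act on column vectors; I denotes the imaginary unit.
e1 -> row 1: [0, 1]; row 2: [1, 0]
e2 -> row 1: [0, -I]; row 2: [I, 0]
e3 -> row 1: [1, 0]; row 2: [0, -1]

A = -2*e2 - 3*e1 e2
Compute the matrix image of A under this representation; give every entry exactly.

Bivector images (products of the table entries): rho(e1 e2) = rho(e1)rho(e2) = row 1: [I, 0]; row 2: [0, -I].
M = (-2)*rho(e2) + (-3)*rho(e1 e2), summed entrywise:
Answer: row 1: [-3*I, 2*I]; row 2: [-2*I, 3*I]


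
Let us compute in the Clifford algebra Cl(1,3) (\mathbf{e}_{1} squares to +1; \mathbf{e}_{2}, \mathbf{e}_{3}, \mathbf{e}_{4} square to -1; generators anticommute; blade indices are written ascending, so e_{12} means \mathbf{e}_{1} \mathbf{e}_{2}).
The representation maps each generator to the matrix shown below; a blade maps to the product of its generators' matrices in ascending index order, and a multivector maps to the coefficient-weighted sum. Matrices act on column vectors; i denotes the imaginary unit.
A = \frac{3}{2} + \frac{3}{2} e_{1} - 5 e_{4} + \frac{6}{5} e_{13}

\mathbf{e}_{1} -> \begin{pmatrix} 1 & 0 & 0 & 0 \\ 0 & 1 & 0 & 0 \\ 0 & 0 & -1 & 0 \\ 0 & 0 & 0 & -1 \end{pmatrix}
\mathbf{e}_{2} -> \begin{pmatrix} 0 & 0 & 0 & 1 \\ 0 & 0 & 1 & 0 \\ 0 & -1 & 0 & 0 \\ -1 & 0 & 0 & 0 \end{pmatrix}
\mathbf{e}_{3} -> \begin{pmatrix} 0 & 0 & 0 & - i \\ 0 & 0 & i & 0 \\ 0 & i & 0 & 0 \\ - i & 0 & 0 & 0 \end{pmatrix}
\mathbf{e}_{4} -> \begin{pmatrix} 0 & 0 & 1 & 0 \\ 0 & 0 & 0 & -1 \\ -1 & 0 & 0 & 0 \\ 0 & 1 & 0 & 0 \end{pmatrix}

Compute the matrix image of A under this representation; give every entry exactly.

Bivector images (products of the table entries): rho(e_{13}) = rho(\mathbf{e}_{1})rho(\mathbf{e}_{3}) = \begin{pmatrix} 0 & 0 & 0 & - i \\ 0 & 0 & i & 0 \\ 0 & - i & 0 & 0 \\ i & 0 & 0 & 0 \end{pmatrix}.
M = (\frac{3}{2})*1 + (\frac{3}{2})*rho(e_{1}) + (-5)*rho(e_{4}) + (\frac{6}{5})*rho(e_{13}), summed entrywise (1 is the identity matrix):
Answer: \begin{pmatrix} 3 & 0 & -5 & - \frac{6 i}{5} \\ 0 & 3 & \frac{6 i}{5} & 5 \\ 5 & - \frac{6 i}{5} & 0 & 0 \\ \frac{6 i}{5} & -5 & 0 & 0 \end{pmatrix}


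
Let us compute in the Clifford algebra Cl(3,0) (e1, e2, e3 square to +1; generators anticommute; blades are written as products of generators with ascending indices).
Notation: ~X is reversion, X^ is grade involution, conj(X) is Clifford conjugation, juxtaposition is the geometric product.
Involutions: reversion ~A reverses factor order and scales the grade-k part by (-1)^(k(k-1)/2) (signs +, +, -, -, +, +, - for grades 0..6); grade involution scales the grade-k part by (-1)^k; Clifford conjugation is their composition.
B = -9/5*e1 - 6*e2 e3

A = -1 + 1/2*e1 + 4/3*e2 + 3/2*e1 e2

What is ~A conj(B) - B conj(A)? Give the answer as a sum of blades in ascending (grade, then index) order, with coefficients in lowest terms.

first term: 9/10 - 9/5*e1 + 27/10*e2 + 8*e3 - 12/5*e1 e2 - 9*e1 e3 - 6*e2 e3 + 3*e1 e2 e3
second term: 9/10 + 9/5*e1 + 27/10*e2 - 8*e3 + 12/5*e1 e2 - 9*e1 e3 + 6*e2 e3 + 3*e1 e2 e3
Answer: -18/5*e1 + 16*e3 - 24/5*e1 e2 - 12*e2 e3


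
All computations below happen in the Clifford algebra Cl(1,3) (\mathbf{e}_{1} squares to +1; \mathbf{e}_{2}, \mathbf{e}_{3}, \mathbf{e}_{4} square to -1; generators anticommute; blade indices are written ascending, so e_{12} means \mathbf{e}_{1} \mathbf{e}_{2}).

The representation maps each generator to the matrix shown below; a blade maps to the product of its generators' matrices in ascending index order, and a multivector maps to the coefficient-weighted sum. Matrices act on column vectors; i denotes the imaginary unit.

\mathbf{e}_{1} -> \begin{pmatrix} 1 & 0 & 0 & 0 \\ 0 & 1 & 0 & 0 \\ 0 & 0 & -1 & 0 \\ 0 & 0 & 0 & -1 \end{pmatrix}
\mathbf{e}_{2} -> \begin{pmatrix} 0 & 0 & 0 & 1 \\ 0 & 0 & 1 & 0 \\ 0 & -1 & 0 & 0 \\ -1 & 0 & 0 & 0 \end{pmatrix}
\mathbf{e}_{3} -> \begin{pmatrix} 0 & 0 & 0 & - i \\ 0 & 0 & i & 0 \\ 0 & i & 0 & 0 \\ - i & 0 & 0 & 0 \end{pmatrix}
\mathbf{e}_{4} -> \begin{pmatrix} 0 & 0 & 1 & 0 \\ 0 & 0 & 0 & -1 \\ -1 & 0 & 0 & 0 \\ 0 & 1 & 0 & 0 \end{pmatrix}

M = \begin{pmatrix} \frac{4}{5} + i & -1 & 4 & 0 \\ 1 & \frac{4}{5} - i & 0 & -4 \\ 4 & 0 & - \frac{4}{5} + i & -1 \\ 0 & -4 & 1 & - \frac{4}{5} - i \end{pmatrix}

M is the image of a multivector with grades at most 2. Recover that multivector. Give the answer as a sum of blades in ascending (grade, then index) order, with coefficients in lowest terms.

Method: the blade images are trace-orthogonal — tr(rho(e_A) rho(e_B)^-1) = 4 if A = B and 0 otherwise — and rho(e_A)^-1 = (e_A)^2 * rho(e_A) with (e_A)^2 = +1 or -1, so the coefficient of e_A in the preimage is (e_A)^2 * tr(M rho(e_A))/4.
Nonzero projections over blades of grade <= 2: e_{1}: (e_{1})^2 = +1, tr(M rho(e_{1})) = \frac{16}{5}, coefficient \frac{4}{5}; e_{14}: (e_{14})^2 = +1, tr(M rho(e_{14})) = 16, coefficient 4; e_{23}: (e_{23})^2 = -1, tr(M rho(e_{23})) = 4, coefficient -1; e_{24}: (e_{24})^2 = -1, tr(M rho(e_{24})) = 4, coefficient -1. Every other blade of grade <= 2 projects to 0.
Answer: \frac{4}{5} e_{1} + 4 e_{14} - e_{23} - e_{24}


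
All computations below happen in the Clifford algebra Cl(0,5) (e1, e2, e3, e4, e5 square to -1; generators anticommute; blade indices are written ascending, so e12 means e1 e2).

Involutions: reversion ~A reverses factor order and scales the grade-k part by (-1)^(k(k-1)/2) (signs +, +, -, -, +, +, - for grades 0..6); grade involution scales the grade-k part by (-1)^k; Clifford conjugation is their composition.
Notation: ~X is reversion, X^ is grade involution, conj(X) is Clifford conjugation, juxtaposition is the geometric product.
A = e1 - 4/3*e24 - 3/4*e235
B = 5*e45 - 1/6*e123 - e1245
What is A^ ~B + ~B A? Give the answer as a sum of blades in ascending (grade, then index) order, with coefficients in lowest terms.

first term: -29/24*e15 + 1/6*e23 - 20/3*e25 - 19/36*e134 + 5*e145 - 15/4*e234 - e245
second term: -29/24*e15 - 1/6*e23 + 20/3*e25 + 19/36*e134 - 5*e145 - 15/4*e234 - e245
Answer: -29/12*e15 - 15/2*e234 - 2*e245


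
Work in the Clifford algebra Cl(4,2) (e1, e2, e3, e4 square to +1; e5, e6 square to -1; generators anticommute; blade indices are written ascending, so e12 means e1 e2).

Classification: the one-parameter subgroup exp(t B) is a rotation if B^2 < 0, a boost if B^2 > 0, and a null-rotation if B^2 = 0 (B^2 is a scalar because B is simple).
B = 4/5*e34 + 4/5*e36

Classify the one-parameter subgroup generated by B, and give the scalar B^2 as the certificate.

B^2 term by term: the squares give (4/5)^2*(e34)^2 + (4/5)^2*(e36)^2 = 16/25*(-1) + 16/25*(+1) = 0 (each basis 2-blade squares to minus the product of its generators' squares); cross terms between blades sharing an index anticommute and cancel. So B^2 = 0.
Answer: null-rotation, certificate B^2 = 0. No conjugation can change B^2 = 0; the sign gives the class.


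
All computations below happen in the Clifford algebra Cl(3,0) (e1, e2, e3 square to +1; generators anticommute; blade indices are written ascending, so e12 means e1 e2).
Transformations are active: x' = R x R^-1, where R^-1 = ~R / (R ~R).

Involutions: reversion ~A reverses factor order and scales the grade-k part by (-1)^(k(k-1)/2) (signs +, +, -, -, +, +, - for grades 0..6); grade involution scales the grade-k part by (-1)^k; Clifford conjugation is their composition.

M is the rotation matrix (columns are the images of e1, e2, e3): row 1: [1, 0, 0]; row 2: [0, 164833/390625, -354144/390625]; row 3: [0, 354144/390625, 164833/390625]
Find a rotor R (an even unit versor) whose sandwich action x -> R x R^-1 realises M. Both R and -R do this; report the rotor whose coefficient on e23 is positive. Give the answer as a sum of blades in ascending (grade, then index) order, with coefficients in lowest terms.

Method: write R = a + b12*e12 + b13*e13 + b23*e23 with a^2 + b12^2 + b13^2 + b23^2 = 1 (so R^-1 = ~R). Expanding the columns R e_j ~R gives tr M = 4a^2 - 1 and, from the antisymmetric part, M21 - M12 = -4a*b12, M13 - M31 = 4a*b13, M32 - M23 = -4a*b23.
Here tr M = 720291/390625, so a^2 = (1 + tr M)/4 = 277729/390625 and a = ±527/625. Taking a = 527/625: M21 - M12 = 0, M13 - M31 = 0, M32 - M23 = 708288/390625, giving b12 = 0, b13 = 0, b23 = -336/625, i.e. R = 527/625 - 336/625*e23.
Its e23 coefficient is negative, so report the other preimage -R.
Answer: -527/625 + 336/625*e23. Sheet selection: the two-to-one cover makes ±R indistinguishable at the matrix level (trace 720291/390625), so uniqueness comes from the required sign on e23.


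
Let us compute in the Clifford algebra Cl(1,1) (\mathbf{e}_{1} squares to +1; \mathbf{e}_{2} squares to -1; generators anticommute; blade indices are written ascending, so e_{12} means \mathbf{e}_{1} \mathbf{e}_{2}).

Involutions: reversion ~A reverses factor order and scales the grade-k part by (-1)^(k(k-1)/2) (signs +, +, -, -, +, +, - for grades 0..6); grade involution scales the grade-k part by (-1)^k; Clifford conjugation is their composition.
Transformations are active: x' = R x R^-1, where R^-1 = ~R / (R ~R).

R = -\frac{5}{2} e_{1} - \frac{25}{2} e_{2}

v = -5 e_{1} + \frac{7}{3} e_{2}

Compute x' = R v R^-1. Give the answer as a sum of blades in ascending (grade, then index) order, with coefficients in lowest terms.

~R = -\frac{5}{2} e_{1} - \frac{25}{2} e_{2}, and R ~R = -150, so R^-1 = ~R / (-150).
R v = \frac{125}{3} - \frac{205}{3} e_{12}
Answer: \frac{115}{18} e_{1} + \frac{83}{18} e_{2}


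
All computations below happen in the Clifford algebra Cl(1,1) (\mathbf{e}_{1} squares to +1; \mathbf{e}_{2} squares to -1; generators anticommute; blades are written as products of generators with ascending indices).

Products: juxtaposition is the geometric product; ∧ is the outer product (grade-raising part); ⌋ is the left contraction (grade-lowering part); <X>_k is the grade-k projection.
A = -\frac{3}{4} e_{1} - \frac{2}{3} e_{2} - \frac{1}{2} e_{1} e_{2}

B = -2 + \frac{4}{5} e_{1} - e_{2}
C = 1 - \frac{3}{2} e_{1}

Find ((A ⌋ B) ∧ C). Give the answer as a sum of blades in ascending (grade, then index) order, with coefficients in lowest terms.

step 1: -\frac{19}{15}
step 2: -\frac{19}{15} + \frac{19}{10} e_{1}
Answer: -\frac{19}{15} + \frac{19}{10} e_{1}


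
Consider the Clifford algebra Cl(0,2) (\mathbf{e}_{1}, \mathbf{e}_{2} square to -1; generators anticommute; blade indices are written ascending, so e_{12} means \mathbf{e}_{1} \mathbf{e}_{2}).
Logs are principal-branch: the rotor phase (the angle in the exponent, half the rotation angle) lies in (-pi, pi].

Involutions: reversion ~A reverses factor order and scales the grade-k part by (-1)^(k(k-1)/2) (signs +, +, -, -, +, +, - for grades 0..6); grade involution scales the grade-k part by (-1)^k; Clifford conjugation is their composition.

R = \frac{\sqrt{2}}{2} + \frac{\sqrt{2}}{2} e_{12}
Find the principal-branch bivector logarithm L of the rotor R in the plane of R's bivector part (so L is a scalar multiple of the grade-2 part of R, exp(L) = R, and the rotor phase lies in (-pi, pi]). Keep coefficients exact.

The scalar part of R is \frac{\sqrt{2}}{2}, so the principal-branch rotor phase is pinned; divide the bivector part by its sine to get the unit plane — L is the phase times that plane.
Concretely: cos(phase) = \frac{\sqrt{2}}{2} gives phase = ±\frac{\pi}{4}, and since phase/sin(phase) is even the sign is immaterial: L = (phase/sin(phase)) * <R>_2 = (\frac{\sqrt{2} \pi}{4}) * <R>_2.
Answer: \frac{\pi}{4} e_{12}


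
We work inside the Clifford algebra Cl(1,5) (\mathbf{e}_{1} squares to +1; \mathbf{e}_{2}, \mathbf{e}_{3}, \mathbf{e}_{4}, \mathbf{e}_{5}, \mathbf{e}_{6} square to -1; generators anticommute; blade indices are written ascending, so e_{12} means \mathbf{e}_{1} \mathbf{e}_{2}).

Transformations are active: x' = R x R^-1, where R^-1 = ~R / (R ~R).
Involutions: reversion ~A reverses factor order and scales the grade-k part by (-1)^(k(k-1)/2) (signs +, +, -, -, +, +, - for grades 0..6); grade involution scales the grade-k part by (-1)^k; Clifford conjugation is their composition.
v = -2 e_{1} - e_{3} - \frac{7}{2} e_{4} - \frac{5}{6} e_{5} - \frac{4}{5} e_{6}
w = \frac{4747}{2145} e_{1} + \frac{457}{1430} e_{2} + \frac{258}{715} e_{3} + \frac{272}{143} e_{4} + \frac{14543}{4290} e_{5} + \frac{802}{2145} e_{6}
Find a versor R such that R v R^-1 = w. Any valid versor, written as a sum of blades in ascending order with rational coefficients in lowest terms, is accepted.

Equal squares first: v^2 = w^2 = -\frac{4763}{450}. Then v + w = \frac{457}{2145} e_{1} + \frac{457}{1430} e_{2} - \frac{457}{715} e_{3} - \frac{457}{286} e_{4} + \frac{1828}{715} e_{5} - \frac{914}{2145} e_{6} is a versor taking v to w, provided it is invertible.
Answer: \frac{457}{2145} e_{1} + \frac{457}{1430} e_{2} - \frac{457}{715} e_{3} - \frac{457}{286} e_{4} + \frac{1828}{715} e_{5} - \frac{914}{2145} e_{6}


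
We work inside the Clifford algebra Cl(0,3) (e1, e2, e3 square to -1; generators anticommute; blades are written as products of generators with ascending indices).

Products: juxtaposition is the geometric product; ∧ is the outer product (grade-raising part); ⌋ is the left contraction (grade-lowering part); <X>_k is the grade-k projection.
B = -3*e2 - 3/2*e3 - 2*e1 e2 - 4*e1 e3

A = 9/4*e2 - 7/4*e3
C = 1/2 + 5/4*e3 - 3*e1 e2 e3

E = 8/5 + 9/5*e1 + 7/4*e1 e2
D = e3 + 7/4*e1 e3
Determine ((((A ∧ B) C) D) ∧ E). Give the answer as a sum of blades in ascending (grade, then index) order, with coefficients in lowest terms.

step 1: -69/8*e2 e3 + 25/2*e1 e2 e3
step 2: -75/2 - 207/8*e1 + 345/32*e2 - 125/8*e1 e2 - 69/16*e2 e3 + 25/4*e1 e2 e3
step 3: 61/4*e2 + 249/32*e3 + 83/64*e1 e2 - 183/2*e1 e3 - 265/16*e2 e3 - 4415/128*e1 e2 e3
step 4: 122/5*e2 + 249/20*e3 - 203/8*e1 e2 - 5133/32*e1 e3 - 53/2*e2 e3 - 9137/128*e1 e2 e3
Answer: 122/5*e2 + 249/20*e3 - 203/8*e1 e2 - 5133/32*e1 e3 - 53/2*e2 e3 - 9137/128*e1 e2 e3


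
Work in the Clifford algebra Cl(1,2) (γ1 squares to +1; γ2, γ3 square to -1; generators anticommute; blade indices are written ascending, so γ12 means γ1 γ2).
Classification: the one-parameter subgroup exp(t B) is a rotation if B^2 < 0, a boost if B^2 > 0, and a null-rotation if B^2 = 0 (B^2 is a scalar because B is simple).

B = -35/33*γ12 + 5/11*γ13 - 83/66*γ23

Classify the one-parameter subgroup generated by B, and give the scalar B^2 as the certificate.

B^2 term by term: the squares give (-35/33)^2*(γ12)^2 + (5/11)^2*(γ13)^2 + (-83/66)^2*(γ23)^2 = 1225/1089*(+1) + 25/121*(+1) + 6889/4356*(-1) = -1/4 (each basis 2-blade squares to minus the product of its generators' squares); cross terms between blades sharing an index anticommute and cancel. So B^2 = -1/4.
Answer: rotation, certificate B^2 = -1/4. The class reads off the invariant scalar -1/4 directly.


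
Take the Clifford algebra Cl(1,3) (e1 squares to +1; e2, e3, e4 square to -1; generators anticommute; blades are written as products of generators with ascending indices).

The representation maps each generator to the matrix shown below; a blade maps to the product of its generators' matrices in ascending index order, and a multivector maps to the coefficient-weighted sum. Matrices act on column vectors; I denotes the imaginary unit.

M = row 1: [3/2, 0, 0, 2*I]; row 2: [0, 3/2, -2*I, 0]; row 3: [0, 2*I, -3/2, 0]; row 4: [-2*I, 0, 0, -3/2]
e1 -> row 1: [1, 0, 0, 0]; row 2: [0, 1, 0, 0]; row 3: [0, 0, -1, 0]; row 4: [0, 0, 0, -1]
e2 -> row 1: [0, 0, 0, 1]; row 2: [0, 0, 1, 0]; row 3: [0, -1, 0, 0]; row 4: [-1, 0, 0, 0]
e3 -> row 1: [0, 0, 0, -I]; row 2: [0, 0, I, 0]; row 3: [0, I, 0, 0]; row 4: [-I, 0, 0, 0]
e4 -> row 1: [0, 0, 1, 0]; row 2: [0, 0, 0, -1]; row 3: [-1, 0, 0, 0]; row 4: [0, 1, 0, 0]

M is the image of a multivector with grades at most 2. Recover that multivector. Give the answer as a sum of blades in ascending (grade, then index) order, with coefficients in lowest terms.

Method: the blade images are trace-orthogonal — tr(rho(e_A) rho(e_B)^-1) = 4 if A = B and 0 otherwise — and rho(e_A)^-1 = (e_A)^2 * rho(e_A) with (e_A)^2 = +1 or -1, so the coefficient of e_A in the preimage is (e_A)^2 * tr(M rho(e_A))/4.
Nonzero projections over blades of grade <= 2: e1: (e1)^2 = +1, tr(M rho(e1)) = 6, coefficient 3/2; e1 e3: (e1 e3)^2 = +1, tr(M rho(e1 e3)) = -8, coefficient -2. Every other blade of grade <= 2 projects to 0.
Answer: 3/2*e1 - 2*e1 e3


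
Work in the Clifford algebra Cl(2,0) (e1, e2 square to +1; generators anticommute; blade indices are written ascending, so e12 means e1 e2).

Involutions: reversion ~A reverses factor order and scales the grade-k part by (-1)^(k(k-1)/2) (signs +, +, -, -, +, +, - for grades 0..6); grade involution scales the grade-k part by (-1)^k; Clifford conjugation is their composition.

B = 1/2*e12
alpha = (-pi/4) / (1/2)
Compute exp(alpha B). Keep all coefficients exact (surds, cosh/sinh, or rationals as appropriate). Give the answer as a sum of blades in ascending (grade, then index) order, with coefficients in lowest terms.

B^2 = (1/2)^2*(e12)^2 = 1/4*(-1) = -1/4 (a basis 2-blade squares to minus the product of its generators' squares).
B^2 = -1/4 — circular case — the even/odd split gives cos and sin: l = 1/2, alpha*l = -pi/4, so exp(alpha B) = cos(-pi/4) + (sin(-pi/4)/(1/2))*B = sqrt(2)/2 + (-sqrt(2))*B.
Answer: sqrt(2)/2 - sqrt(2)/2*e12


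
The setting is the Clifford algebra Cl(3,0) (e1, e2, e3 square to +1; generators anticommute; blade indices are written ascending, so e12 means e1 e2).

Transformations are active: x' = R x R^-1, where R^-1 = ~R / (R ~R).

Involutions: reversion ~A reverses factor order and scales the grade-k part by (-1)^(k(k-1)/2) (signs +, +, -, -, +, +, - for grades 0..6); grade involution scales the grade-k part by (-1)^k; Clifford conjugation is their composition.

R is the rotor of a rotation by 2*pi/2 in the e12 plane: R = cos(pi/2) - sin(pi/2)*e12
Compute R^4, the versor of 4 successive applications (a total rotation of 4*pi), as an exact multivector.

The rotor phase is half the rotation angle and phases add under composition, so 4 steps in the e12 plane accumulate phase 4*(pi/2) = 2*pi: R^4 = cos(2*pi) - sin(2*pi)*e12.
cos(2*pi) = 1 and sin(2*pi) = 0, so R^4 = 1. The total rotation 4*pi is 2 full turns, so every vector returns to itself, yet the rotor is +1, back on the identity sheet (an even number of 2*pi turns).
Answer: 1


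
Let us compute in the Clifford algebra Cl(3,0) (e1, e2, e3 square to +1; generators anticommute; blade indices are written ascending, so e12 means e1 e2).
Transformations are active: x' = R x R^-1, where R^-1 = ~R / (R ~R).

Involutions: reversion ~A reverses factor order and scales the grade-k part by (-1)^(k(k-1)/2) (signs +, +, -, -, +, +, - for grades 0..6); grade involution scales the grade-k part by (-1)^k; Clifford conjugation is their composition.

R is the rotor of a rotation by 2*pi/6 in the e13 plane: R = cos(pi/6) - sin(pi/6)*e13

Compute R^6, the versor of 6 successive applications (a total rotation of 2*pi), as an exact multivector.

Half-angle bookkeeping: 6 applications in e13 add up to rotor phase 6*pi/6 = pi, so R^6 = cos(pi) - sin(pi)*e13.
cos(pi) = -1 and sin(pi) = 0, so R^6 = -1. The total rotation 2*pi is 1 full turn, so every vector returns to itself, yet the rotor is -1, on the OTHER sheet of the double cover (an odd number of 2*pi turns).
Answer: -1


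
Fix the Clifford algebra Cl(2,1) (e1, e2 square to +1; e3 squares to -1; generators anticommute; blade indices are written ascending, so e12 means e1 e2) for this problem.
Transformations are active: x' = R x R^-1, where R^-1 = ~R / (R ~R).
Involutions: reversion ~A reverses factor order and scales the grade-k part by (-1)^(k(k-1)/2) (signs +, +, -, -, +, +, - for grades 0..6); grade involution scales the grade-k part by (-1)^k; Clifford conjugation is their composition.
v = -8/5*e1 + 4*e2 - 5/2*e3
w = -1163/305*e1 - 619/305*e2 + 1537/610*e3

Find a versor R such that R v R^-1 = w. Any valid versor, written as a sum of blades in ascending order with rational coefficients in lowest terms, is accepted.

Since q(v) = q(w) = 1231/100, the sum R = v + w = -1651/305*e1 + 601/305*e2 + 6/305*e3 does the job whenever invertible.
Answer: -1651/305*e1 + 601/305*e2 + 6/305*e3
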